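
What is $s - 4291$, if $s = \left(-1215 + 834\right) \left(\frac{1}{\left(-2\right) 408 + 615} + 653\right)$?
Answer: $- \frac{16956501}{67} \approx -2.5308 \cdot 10^{5}$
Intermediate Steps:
$s = - \frac{16669004}{67}$ ($s = - 381 \left(\frac{1}{-816 + 615} + 653\right) = - 381 \left(\frac{1}{-201} + 653\right) = - 381 \left(- \frac{1}{201} + 653\right) = \left(-381\right) \frac{131252}{201} = - \frac{16669004}{67} \approx -2.4879 \cdot 10^{5}$)
$s - 4291 = - \frac{16669004}{67} - 4291 = - \frac{16956501}{67}$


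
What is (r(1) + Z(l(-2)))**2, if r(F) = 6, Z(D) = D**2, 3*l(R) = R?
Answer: 3364/81 ≈ 41.531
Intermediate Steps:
l(R) = R/3
(r(1) + Z(l(-2)))**2 = (6 + ((1/3)*(-2))**2)**2 = (6 + (-2/3)**2)**2 = (6 + 4/9)**2 = (58/9)**2 = 3364/81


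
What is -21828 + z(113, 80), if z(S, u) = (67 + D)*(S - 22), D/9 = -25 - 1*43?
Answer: -71423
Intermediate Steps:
D = -612 (D = 9*(-25 - 1*43) = 9*(-25 - 43) = 9*(-68) = -612)
z(S, u) = 11990 - 545*S (z(S, u) = (67 - 612)*(S - 22) = -545*(-22 + S) = 11990 - 545*S)
-21828 + z(113, 80) = -21828 + (11990 - 545*113) = -21828 + (11990 - 61585) = -21828 - 49595 = -71423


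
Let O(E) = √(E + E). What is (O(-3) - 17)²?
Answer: (17 - I*√6)² ≈ 283.0 - 83.283*I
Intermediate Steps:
O(E) = √2*√E (O(E) = √(2*E) = √2*√E)
(O(-3) - 17)² = (√2*√(-3) - 17)² = (√2*(I*√3) - 17)² = (I*√6 - 17)² = (-17 + I*√6)²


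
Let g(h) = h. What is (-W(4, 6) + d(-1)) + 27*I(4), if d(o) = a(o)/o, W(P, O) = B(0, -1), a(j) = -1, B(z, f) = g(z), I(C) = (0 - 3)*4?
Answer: -323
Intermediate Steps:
I(C) = -12 (I(C) = -3*4 = -12)
B(z, f) = z
W(P, O) = 0
d(o) = -1/o
(-W(4, 6) + d(-1)) + 27*I(4) = (-1*0 - 1/(-1)) + 27*(-12) = (0 - 1*(-1)) - 324 = (0 + 1) - 324 = 1 - 324 = -323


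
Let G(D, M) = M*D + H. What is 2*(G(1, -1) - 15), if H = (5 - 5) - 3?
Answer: -38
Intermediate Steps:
H = -3 (H = 0 - 3 = -3)
G(D, M) = -3 + D*M (G(D, M) = M*D - 3 = D*M - 3 = -3 + D*M)
2*(G(1, -1) - 15) = 2*((-3 + 1*(-1)) - 15) = 2*((-3 - 1) - 15) = 2*(-4 - 15) = 2*(-19) = -38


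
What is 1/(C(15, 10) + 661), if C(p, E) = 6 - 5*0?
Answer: 1/667 ≈ 0.0014993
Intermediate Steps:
C(p, E) = 6 (C(p, E) = 6 + 0 = 6)
1/(C(15, 10) + 661) = 1/(6 + 661) = 1/667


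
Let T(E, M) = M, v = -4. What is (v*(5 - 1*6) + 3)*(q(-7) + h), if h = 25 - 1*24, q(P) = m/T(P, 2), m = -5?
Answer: -21/2 ≈ -10.500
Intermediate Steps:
q(P) = -5/2
h = 1 (h = 25 - 24 = 1)
(v*(5 - 1*6) + 3)*(q(-7) + h) = (-4*(5 - 1*6) + 3)*(-5/2 + 1) = (-4*(5 - 6) + 3)*(-3/2) = (-4*(-1) + 3)*(-3/2) = (4 + 3)*(-3/2) = 7*(-3/2) = -21/2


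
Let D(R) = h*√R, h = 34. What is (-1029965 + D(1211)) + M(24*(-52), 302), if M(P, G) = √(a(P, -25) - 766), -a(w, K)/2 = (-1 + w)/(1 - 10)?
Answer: -1029965 + 34*√1211 + 4*I*√587/3 ≈ -1.0288e+6 + 32.304*I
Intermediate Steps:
a(w, K) = -2/9 + 2*w/9 (a(w, K) = -2*(-1 + w)/(1 - 10) = -2*(-1 + w)/(-9) = -2*(-1 + w)*(-1)/9 = -2*(⅑ - w/9) = -2/9 + 2*w/9)
M(P, G) = √(-6896/9 + 2*P/9) (M(P, G) = √((-2/9 + 2*P/9) - 766) = √(-6896/9 + 2*P/9))
D(R) = 34*√R
(-1029965 + D(1211)) + M(24*(-52), 302) = (-1029965 + 34*√1211) + √(-6896 + 2*(24*(-52)))/3 = (-1029965 + 34*√1211) + √(-6896 + 2*(-1248))/3 = (-1029965 + 34*√1211) + √(-6896 - 2496)/3 = (-1029965 + 34*√1211) + √(-9392)/3 = (-1029965 + 34*√1211) + (4*I*√587)/3 = (-1029965 + 34*√1211) + 4*I*√587/3 = -1029965 + 34*√1211 + 4*I*√587/3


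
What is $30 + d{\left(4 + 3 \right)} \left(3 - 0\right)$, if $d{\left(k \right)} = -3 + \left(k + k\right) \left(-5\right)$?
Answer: $-189$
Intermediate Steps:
$d{\left(k \right)} = -3 - 10 k$ ($d{\left(k \right)} = -3 + 2 k \left(-5\right) = -3 - 10 k$)
$30 + d{\left(4 + 3 \right)} \left(3 - 0\right) = 30 + \left(-3 - 10 \left(4 + 3\right)\right) \left(3 - 0\right) = 30 + \left(-3 - 70\right) \left(3 + 0\right) = 30 + \left(-3 - 70\right) 3 = 30 - 219 = -189$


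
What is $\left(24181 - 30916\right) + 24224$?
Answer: $17489$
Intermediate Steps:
$\left(24181 - 30916\right) + 24224 = -6735 + 24224 = 17489$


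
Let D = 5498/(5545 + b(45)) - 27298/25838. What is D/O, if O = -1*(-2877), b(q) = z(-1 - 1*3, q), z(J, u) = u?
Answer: -878208/34628152195 ≈ -2.5361e-5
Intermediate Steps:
b(q) = q
O = 2877
D = -2634624/36108605 (D = 5498/(5545 + 45) - 27298/25838 = 5498/5590 - 27298*1/25838 = 5498*(1/5590) - 13649/12919 = 2749/2795 - 13649/12919 = -2634624/36108605 ≈ -0.072964)
D/O = -2634624/36108605/2877 = -2634624/36108605*1/2877 = -878208/34628152195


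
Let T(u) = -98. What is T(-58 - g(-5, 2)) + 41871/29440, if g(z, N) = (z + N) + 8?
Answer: -2843249/29440 ≈ -96.578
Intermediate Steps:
g(z, N) = 8 + N + z (g(z, N) = (N + z) + 8 = 8 + N + z)
T(-58 - g(-5, 2)) + 41871/29440 = -98 + 41871/29440 = -2843249/29440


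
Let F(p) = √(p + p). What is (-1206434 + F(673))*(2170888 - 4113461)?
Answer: 2343586114682 - 1942573*√1346 ≈ 2.3435e+12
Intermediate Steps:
F(p) = √2*√p (F(p) = √(2*p) = √2*√p)
(-1206434 + F(673))*(2170888 - 4113461) = (-1206434 + √2*√673)*(2170888 - 4113461) = (-1206434 + √1346)*(-1942573) = 2343586114682 - 1942573*√1346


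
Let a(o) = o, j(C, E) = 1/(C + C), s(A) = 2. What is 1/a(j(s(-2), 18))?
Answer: 4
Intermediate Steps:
j(C, E) = 1/(2*C)
1/a(j(s(-2), 18)) = 1/((½)/2) = 1/((½)*(½)) = 1/(¼) = 4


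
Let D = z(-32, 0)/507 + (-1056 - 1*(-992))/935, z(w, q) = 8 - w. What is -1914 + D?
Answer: -907317178/474045 ≈ -1914.0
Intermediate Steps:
D = 4952/474045 (D = (8 - 1*(-32))/507 + (-1056 - 1*(-992))/935 = (8 + 32)*(1/507) + (-1056 + 992)*(1/935) = 40*(1/507) - 64*1/935 = 40/507 - 64/935 = 4952/474045 ≈ 0.010446)
-1914 + D = -1914 + 4952/474045 = -907317178/474045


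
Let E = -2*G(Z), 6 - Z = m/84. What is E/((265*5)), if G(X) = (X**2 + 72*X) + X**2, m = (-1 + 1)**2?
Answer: -1008/1325 ≈ -0.76075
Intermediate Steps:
m = 0 (m = 0**2 = 0)
Z = 6 (Z = 6 - 0/84 = 6 - 1*0 = 6 + 0 = 6)
G(X) = 2*X**2 + 72*X
E = -1008 (E = -4*6*(36 + 6) = -4*6*42 = -2*504 = -1008)
E/((265*5)) = -1008/(265*5) = -1008/1325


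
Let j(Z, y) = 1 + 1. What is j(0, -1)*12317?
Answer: 24634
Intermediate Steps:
j(Z, y) = 2
j(0, -1)*12317 = 2*12317 = 24634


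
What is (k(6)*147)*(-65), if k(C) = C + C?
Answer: -114660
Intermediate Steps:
k(C) = 2*C
(k(6)*147)*(-65) = ((2*6)*147)*(-65) = (12*147)*(-65) = 1764*(-65) = -114660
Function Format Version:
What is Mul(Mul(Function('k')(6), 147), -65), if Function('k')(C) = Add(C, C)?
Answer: -114660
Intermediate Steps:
Function('k')(C) = Mul(2, C)
Mul(Mul(Function('k')(6), 147), -65) = Mul(Mul(Mul(2, 6), 147), -65) = Mul(Mul(12, 147), -65) = Mul(1764, -65) = -114660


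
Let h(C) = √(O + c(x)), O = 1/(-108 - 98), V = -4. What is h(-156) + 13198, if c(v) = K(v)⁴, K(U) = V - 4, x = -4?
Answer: 13198 + 5*√6952706/206 ≈ 13262.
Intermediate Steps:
K(U) = -8 (K(U) = -4 - 4 = -8)
c(v) = 4096 (c(v) = (-8)⁴ = 4096)
O = -1/206 (O = 1/(-206) = -1/206 ≈ -0.0048544)
h(C) = 5*√6952706/206 (h(C) = √(-1/206 + 4096) = √(843775/206) = 5*√6952706/206)
h(-156) + 13198 = 5*√6952706/206 + 13198 = 13198 + 5*√6952706/206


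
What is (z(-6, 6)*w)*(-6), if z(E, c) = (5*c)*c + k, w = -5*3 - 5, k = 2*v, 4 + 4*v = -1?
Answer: 21300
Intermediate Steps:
v = -5/4 (v = -1 + (1/4)*(-1) = -1 - 1/4 = -5/4 ≈ -1.2500)
k = -5/2 (k = 2*(-5/4) = -5/2 ≈ -2.5000)
w = -20 (w = -15 - 5 = -20)
z(E, c) = -5/2 + 5*c**2 (z(E, c) = (5*c)*c - 5/2 = 5*c**2 - 5/2 = -5/2 + 5*c**2)
(z(-6, 6)*w)*(-6) = ((-5/2 + 5*6**2)*(-20))*(-6) = ((-5/2 + 5*36)*(-20))*(-6) = ((-5/2 + 180)*(-20))*(-6) = ((355/2)*(-20))*(-6) = -3550*(-6) = 21300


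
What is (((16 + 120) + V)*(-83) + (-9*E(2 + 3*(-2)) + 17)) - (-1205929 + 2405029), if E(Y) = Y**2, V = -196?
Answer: -1194247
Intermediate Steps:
(((16 + 120) + V)*(-83) + (-9*E(2 + 3*(-2)) + 17)) - (-1205929 + 2405029) = (((16 + 120) - 196)*(-83) + (-9*(2 + 3*(-2))**2 + 17)) - (-1205929 + 2405029) = ((136 - 196)*(-83) + (-9*(2 - 6)**2 + 17)) - 1*1199100 = (-60*(-83) + (-9*(-4)**2 + 17)) - 1199100 = (4980 + (-9*16 + 17)) - 1199100 = (4980 + (-144 + 17)) - 1199100 = (4980 - 127) - 1199100 = 4853 - 1199100 = -1194247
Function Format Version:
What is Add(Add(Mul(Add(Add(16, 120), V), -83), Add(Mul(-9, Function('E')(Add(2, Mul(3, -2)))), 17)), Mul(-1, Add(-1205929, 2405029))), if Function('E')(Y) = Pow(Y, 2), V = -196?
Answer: -1194247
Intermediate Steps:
Add(Add(Mul(Add(Add(16, 120), V), -83), Add(Mul(-9, Function('E')(Add(2, Mul(3, -2)))), 17)), Mul(-1, Add(-1205929, 2405029))) = Add(Add(Mul(Add(Add(16, 120), -196), -83), Add(Mul(-9, Pow(Add(2, Mul(3, -2)), 2)), 17)), Mul(-1, Add(-1205929, 2405029))) = Add(Add(Mul(Add(136, -196), -83), Add(Mul(-9, Pow(Add(2, -6), 2)), 17)), Mul(-1, 1199100)) = Add(Add(Mul(-60, -83), Add(Mul(-9, Pow(-4, 2)), 17)), -1199100) = Add(Add(4980, Add(Mul(-9, 16), 17)), -1199100) = Add(Add(4980, Add(-144, 17)), -1199100) = Add(Add(4980, -127), -1199100) = Add(4853, -1199100) = -1194247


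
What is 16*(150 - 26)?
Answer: 1984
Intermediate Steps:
16*(150 - 26) = 16*124 = 1984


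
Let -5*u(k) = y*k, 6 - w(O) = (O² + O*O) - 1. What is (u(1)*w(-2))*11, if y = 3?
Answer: 33/5 ≈ 6.6000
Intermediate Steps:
w(O) = 7 - 2*O² (w(O) = 6 - ((O² + O*O) - 1) = 6 - ((O² + O²) - 1) = 6 - (2*O² - 1) = 6 - (-1 + 2*O²) = 6 + (1 - 2*O²) = 7 - 2*O²)
u(k) = -3*k/5
(u(1)*w(-2))*11 = ((-⅗*1)*(7 - 2*(-2)²))*11 = -3*(7 - 2*4)/5*11 = -3*(7 - 8)/5*11 = -⅗*(-1)*11 = (⅗)*11 = 33/5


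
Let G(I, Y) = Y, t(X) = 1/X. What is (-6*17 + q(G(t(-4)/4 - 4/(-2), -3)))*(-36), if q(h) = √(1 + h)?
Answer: 3672 - 36*I*√2 ≈ 3672.0 - 50.912*I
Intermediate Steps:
(-6*17 + q(G(t(-4)/4 - 4/(-2), -3)))*(-36) = (-6*17 + √(1 - 3))*(-36) = (-102 + √(-2))*(-36) = (-102 + I*√2)*(-36) = 3672 - 36*I*√2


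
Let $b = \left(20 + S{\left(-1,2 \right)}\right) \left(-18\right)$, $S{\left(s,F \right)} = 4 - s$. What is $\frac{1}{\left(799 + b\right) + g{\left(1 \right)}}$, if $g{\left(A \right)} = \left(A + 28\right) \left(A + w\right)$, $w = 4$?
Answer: $\frac{1}{494} \approx 0.0020243$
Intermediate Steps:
$b = -450$ ($b = \left(20 + \left(4 - -1\right)\right) \left(-18\right) = \left(20 + \left(4 + 1\right)\right) \left(-18\right) = \left(20 + 5\right) \left(-18\right) = 25 \left(-18\right) = -450$)
$g{\left(A \right)} = \left(4 + A\right) \left(28 + A\right)$ ($g{\left(A \right)} = \left(A + 28\right) \left(A + 4\right) = \left(28 + A\right) \left(4 + A\right) = \left(4 + A\right) \left(28 + A\right)$)
$\frac{1}{\left(799 + b\right) + g{\left(1 \right)}} = \frac{1}{\left(799 - 450\right) + \left(112 + 1^{2} + 32 \cdot 1\right)} = \frac{1}{349 + \left(112 + 1 + 32\right)} = \frac{1}{349 + 145} = \frac{1}{494}$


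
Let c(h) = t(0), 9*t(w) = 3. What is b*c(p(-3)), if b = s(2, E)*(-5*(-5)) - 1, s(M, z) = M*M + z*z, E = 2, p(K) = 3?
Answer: 199/3 ≈ 66.333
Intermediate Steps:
t(w) = 1/3 (t(w) = (1/9)*3 = 1/3)
s(M, z) = M**2 + z**2
c(h) = 1/3
b = 199 (b = (2**2 + 2**2)*(-5*(-5)) - 1 = (4 + 4)*25 - 1 = 8*25 - 1 = 200 - 1 = 199)
b*c(p(-3)) = 199*(1/3) = 199/3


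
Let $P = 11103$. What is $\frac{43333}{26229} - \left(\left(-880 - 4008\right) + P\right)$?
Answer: $- \frac{162969902}{26229} \approx -6213.3$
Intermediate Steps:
$\frac{43333}{26229} - \left(\left(-880 - 4008\right) + P\right) = \frac{43333}{26229} - \left(\left(-880 - 4008\right) + 11103\right) = 43333 \cdot \frac{1}{26229} - \left(-4888 + 11103\right) = \frac{43333}{26229} - 6215 = - \frac{162969902}{26229}$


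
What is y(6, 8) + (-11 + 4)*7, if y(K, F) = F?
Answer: -41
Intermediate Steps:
y(6, 8) + (-11 + 4)*7 = 8 + (-11 + 4)*7 = 8 - 7*7 = 8 - 49 = -41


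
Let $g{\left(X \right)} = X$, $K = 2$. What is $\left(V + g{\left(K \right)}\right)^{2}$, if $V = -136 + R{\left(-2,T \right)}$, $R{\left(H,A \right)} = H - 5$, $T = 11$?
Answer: $19881$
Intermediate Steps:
$R{\left(H,A \right)} = -5 + H$
$V = -143$ ($V = -136 - 7 = -143$)
$\left(V + g{\left(K \right)}\right)^{2} = \left(-143 + 2\right)^{2} = \left(-141\right)^{2} = 19881$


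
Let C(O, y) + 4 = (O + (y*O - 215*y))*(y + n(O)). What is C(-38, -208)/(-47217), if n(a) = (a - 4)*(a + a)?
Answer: -52305540/15739 ≈ -3323.3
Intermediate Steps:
n(a) = 2*a*(-4 + a) (n(a) = (-4 + a)*(2*a) = 2*a*(-4 + a))
C(O, y) = -4 + (y + 2*O*(-4 + O))*(O - 215*y + O*y) (C(O, y) = -4 + (O + (y*O - 215*y))*(y + 2*O*(-4 + O)) = -4 + (O + (O*y - 215*y))*(y + 2*O*(-4 + O)) = -4 + (O + (-215*y + O*y))*(y + 2*O*(-4 + O)) = -4 + (O - 215*y + O*y)*(y + 2*O*(-4 + O)) = -4 + (y + 2*O*(-4 + O))*(O - 215*y + O*y))
C(-38, -208)/(-47217) = (-4 - 215*(-208)**2 - 8*(-38)**2 + 2*(-38)**3 - 38*(-208)**2 - 438*(-208)*(-38)**2 + 2*(-208)*(-38)**3 + 1721*(-38)*(-208))/(-47217) = (-4 - 215*43264 - 8*1444 + 2*(-54872) - 38*43264 - 438*(-208)*1444 + 2*(-208)*(-54872) + 13602784)*(-1/47217) = (-4 - 9301760 - 11552 - 109744 - 1644032 + 131554176 + 22826752 + 13602784)*(-1/47217) = 156916620*(-1/47217) = -52305540/15739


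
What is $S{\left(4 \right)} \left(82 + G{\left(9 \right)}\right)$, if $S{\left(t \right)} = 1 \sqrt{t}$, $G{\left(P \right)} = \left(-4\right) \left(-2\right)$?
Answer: $180$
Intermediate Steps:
$G{\left(P \right)} = 8$
$S{\left(t \right)} = \sqrt{t}$
$S{\left(4 \right)} \left(82 + G{\left(9 \right)}\right) = \sqrt{4} \left(82 + 8\right) = 2 \cdot 90 = 180$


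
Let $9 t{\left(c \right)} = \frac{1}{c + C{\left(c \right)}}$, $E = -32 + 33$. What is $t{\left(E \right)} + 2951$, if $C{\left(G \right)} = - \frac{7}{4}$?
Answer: $\frac{79673}{27} \approx 2950.9$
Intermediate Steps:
$C{\left(G \right)} = - \frac{7}{4}$ ($C{\left(G \right)} = \left(-7\right) \frac{1}{4} = - \frac{7}{4}$)
$E = 1$
$t{\left(c \right)} = \frac{1}{9 \left(- \frac{7}{4} + c\right)}$ ($t{\left(c \right)} = \frac{1}{9 \left(c - \frac{7}{4}\right)} = \frac{1}{9 \left(- \frac{7}{4} + c\right)}$)
$t{\left(E \right)} + 2951 = \frac{4}{9 \left(-7 + 4 \cdot 1\right)} + 2951 = \frac{4}{9 \left(-7 + 4\right)} + 2951 = \frac{4}{9 \left(-3\right)} + 2951 = \frac{4}{9} \left(- \frac{1}{3}\right) + 2951 = - \frac{4}{27} + 2951 = \frac{79673}{27}$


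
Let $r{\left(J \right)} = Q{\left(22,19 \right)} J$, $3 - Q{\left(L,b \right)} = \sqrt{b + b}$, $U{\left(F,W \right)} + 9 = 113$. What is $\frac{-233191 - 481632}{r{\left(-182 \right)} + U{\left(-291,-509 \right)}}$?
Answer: $- \frac{12151991}{40898} - \frac{5003761 \sqrt{38}}{40898} \approx -1051.3$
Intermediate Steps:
$U{\left(F,W \right)} = 104$ ($U{\left(F,W \right)} = -9 + 113 = 104$)
$Q{\left(L,b \right)} = 3 - \sqrt{2} \sqrt{b}$ ($Q{\left(L,b \right)} = 3 - \sqrt{b + b} = 3 - \sqrt{2 b} = 3 - \sqrt{2} \sqrt{b}$)
$r{\left(J \right)} = J \left(3 - \sqrt{38}\right)$ ($r{\left(J \right)} = \left(3 - \sqrt{2} \sqrt{19}\right) J = \left(3 - \sqrt{38}\right) J = J \left(3 - \sqrt{38}\right)$)
$\frac{-233191 - 481632}{r{\left(-182 \right)} + U{\left(-291,-509 \right)}} = \frac{-233191 - 481632}{- 182 \left(3 - \sqrt{38}\right) + 104} = \frac{-233191 - 481632}{\left(-546 + 182 \sqrt{38}\right) + 104} = - \frac{714823}{-442 + 182 \sqrt{38}}$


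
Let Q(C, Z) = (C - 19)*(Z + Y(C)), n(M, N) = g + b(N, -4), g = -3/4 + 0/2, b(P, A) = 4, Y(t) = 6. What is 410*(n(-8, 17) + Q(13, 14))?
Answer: -95735/2 ≈ -47868.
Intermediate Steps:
g = -¾ (g = -3*¼ + 0*(½) = -¾ + 0 = -¾ ≈ -0.75000)
n(M, N) = 13/4 (n(M, N) = -¾ + 4 = 13/4)
Q(C, Z) = (-19 + C)*(6 + Z) (Q(C, Z) = (C - 19)*(Z + 6) = (-19 + C)*(6 + Z))
410*(n(-8, 17) + Q(13, 14)) = 410*(13/4 + (-114 - 19*14 + 6*13 + 13*14)) = 410*(13/4 + (-114 - 266 + 78 + 182)) = 410*(13/4 - 120) = 410*(-467/4) = -95735/2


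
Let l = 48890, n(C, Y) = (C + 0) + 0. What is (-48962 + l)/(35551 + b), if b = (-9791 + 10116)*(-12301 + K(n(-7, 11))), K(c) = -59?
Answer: 72/3981449 ≈ 1.8084e-5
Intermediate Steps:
n(C, Y) = C (n(C, Y) = C + 0 = C)
b = -4017000 (b = (-9791 + 10116)*(-12301 - 59) = 325*(-12360) = -4017000)
(-48962 + l)/(35551 + b) = (-48962 + 48890)/(35551 - 4017000) = -72/(-3981449) = -72*(-1/3981449) = 72/3981449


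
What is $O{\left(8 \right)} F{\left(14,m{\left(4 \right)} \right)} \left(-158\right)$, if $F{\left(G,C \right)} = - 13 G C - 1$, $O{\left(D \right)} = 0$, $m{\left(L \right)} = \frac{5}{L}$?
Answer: $0$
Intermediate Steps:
$F{\left(G,C \right)} = -1 - 13 C G$ ($F{\left(G,C \right)} = - 13 C G - 1 = -1 - 13 C G$)
$O{\left(8 \right)} F{\left(14,m{\left(4 \right)} \right)} \left(-158\right) = 0 \left(-1 - 13 \cdot \frac{5}{4} \cdot 14\right) \left(-158\right) = 0 \left(-1 - 13 \cdot 5 \cdot \frac{1}{4} \cdot 14\right) \left(-158\right) = 0 \left(-1 - \frac{65}{4} \cdot 14\right) \left(-158\right) = 0 \left(-1 - \frac{455}{2}\right) \left(-158\right) = 0 \left(- \frac{457}{2}\right) \left(-158\right) = 0 \left(-158\right) = 0$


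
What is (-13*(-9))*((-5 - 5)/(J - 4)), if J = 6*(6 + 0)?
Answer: -585/16 ≈ -36.563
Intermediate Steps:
J = 36 (J = 6*6 = 36)
(-13*(-9))*((-5 - 5)/(J - 4)) = (-13*(-9))*((-5 - 5)/(36 - 4)) = 117*(-10/32) = 117*(-10*1/32) = 117*(-5/16) = -585/16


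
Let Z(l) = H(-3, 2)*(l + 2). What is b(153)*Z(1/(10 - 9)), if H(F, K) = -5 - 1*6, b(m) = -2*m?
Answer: 10098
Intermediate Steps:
H(F, K) = -11 (H(F, K) = -5 - 6 = -11)
Z(l) = -22 - 11*l (Z(l) = -11*(l + 2) = -11*(2 + l) = -22 - 11*l)
b(153)*Z(1/(10 - 9)) = (-2*153)*(-22 - 11/(10 - 9)) = -306*(-22 - 11/1) = -306*(-22 - 11*1) = -306*(-22 - 11) = -306*(-33) = 10098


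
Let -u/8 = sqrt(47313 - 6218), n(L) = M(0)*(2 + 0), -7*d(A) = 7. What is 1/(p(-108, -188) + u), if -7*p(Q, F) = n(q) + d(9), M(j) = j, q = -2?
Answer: -7/128873919 - 392*sqrt(41095)/128873919 ≈ -0.00061667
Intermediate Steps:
d(A) = -1 (d(A) = -1/7*7 = -1)
n(L) = 0 (n(L) = 0*(2 + 0) = 0*2 = 0)
p(Q, F) = 1/7 (p(Q, F) = -(0 - 1)/7 = -1/7*(-1) = 1/7)
u = -8*sqrt(41095) (u = -8*sqrt(47313 - 6218) = -8*sqrt(41095) ≈ -1621.8)
1/(p(-108, -188) + u) = 1/(1/7 - 8*sqrt(41095))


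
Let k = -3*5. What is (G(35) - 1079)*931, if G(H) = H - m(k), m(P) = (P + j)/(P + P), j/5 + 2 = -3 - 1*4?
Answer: -973826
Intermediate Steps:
k = -15
j = -45 (j = -10 + 5*(-3 - 1*4) = -10 + 5*(-3 - 4) = -10 + 5*(-7) = -10 - 35 = -45)
m(P) = (-45 + P)/(2*P) (m(P) = (P - 45)/(P + P) = (-45 + P)/((2*P)) = (-45 + P)*(1/(2*P)) = (-45 + P)/(2*P))
G(H) = -2 + H (G(H) = H - (-45 - 15)/(2*(-15)) = H - (-1)*(-60)/(2*15) = H - 1*2 = H - 2 = -2 + H)
(G(35) - 1079)*931 = ((-2 + 35) - 1079)*931 = (33 - 1079)*931 = -1046*931 = -973826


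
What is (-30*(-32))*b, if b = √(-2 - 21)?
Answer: 960*I*√23 ≈ 4604.0*I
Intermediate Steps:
b = I*√23 (b = √(-23) = I*√23 ≈ 4.7958*I)
(-30*(-32))*b = (-30*(-32))*(I*√23) = 960*(I*√23) = 960*I*√23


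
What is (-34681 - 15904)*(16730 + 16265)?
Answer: -1669052075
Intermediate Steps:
(-34681 - 15904)*(16730 + 16265) = -50585*32995 = -1669052075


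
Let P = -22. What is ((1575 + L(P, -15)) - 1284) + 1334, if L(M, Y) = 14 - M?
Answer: 1661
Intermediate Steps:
((1575 + L(P, -15)) - 1284) + 1334 = ((1575 + (14 - 1*(-22))) - 1284) + 1334 = ((1575 + (14 + 22)) - 1284) + 1334 = ((1575 + 36) - 1284) + 1334 = (1611 - 1284) + 1334 = 327 + 1334 = 1661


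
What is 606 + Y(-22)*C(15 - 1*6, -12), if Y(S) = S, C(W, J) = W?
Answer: 408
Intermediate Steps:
606 + Y(-22)*C(15 - 1*6, -12) = 606 - 22*(15 - 1*6) = 606 - 22*(15 - 6) = 606 - 22*9 = 606 - 198 = 408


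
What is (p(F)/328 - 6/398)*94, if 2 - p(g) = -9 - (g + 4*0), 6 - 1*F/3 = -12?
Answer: 561697/32636 ≈ 17.211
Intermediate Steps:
F = 54 (F = 18 - 3*(-12) = 18 + 36 = 54)
p(g) = 11 + g (p(g) = 2 - (-9 - (g + 4*0)) = 2 - (-9 - (g + 0)) = 2 - (-9 - g) = 2 + (9 + g) = 11 + g)
(p(F)/328 - 6/398)*94 = ((11 + 54)/328 - 6/398)*94 = (65*(1/328) - 6*1/398)*94 = (65/328 - 3/199)*94 = (11951/65272)*94 = 561697/32636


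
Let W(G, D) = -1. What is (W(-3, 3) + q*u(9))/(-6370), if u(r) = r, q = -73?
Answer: 47/455 ≈ 0.10330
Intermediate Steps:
(W(-3, 3) + q*u(9))/(-6370) = (-1 - 73*9)/(-6370) = (-1 - 657)*(-1/6370) = -658*(-1/6370) = 47/455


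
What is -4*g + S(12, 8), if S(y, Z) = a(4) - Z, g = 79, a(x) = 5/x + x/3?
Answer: -3857/12 ≈ -321.42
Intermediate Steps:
a(x) = 5/x + x/3 (a(x) = 5/x + x*(⅓) = 5/x + x/3)
S(y, Z) = 31/12 - Z (S(y, Z) = (5/4 + (⅓)*4) - Z = (5*(¼) + 4/3) - Z = (5/4 + 4/3) - Z = 31/12 - Z)
-4*g + S(12, 8) = -4*79 + (31/12 - 1*8) = -316 + (31/12 - 8) = -316 - 65/12 = -3857/12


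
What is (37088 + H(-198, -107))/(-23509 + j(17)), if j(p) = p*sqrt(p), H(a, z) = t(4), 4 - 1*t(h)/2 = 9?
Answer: -435833351/276334084 - 315163*sqrt(17)/276334084 ≈ -1.5819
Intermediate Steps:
t(h) = -10 (t(h) = 8 - 2*9 = 8 - 18 = -10)
H(a, z) = -10
j(p) = p**(3/2)
(37088 + H(-198, -107))/(-23509 + j(17)) = (37088 - 10)/(-23509 + 17**(3/2)) = 37078/(-23509 + 17*sqrt(17))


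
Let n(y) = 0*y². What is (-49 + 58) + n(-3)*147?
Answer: 9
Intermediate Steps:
n(y) = 0
(-49 + 58) + n(-3)*147 = (-49 + 58) + 0*147 = 9 + 0 = 9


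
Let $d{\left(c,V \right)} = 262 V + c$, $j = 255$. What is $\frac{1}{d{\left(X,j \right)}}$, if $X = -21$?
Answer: $\frac{1}{66789} \approx 1.4973 \cdot 10^{-5}$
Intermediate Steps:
$d{\left(c,V \right)} = c + 262 V$
$\frac{1}{d{\left(X,j \right)}} = \frac{1}{-21 + 262 \cdot 255} = \frac{1}{-21 + 66810} = \frac{1}{66789}$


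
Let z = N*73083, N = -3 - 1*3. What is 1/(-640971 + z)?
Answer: -1/1079469 ≈ -9.2638e-7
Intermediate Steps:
N = -6 (N = -3 - 3 = -6)
z = -438498 (z = -6*73083 = -438498)
1/(-640971 + z) = 1/(-640971 - 438498) = 1/(-1079469) = -1/1079469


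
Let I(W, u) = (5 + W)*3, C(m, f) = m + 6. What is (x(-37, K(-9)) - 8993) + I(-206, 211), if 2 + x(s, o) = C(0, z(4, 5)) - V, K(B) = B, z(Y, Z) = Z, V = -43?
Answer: -9549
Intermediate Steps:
C(m, f) = 6 + m
x(s, o) = 47 (x(s, o) = -2 + ((6 + 0) - 1*(-43)) = -2 + (6 + 43) = -2 + 49 = 47)
I(W, u) = 15 + 3*W
(x(-37, K(-9)) - 8993) + I(-206, 211) = (47 - 8993) + (15 + 3*(-206)) = -8946 + (15 - 618) = -8946 - 603 = -9549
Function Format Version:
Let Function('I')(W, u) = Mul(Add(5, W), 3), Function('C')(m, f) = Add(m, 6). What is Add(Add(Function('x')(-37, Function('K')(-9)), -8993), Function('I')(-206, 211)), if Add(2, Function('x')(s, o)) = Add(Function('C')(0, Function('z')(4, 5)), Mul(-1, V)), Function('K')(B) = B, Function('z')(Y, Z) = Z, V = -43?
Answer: -9549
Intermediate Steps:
Function('C')(m, f) = Add(6, m)
Function('x')(s, o) = 47 (Function('x')(s, o) = Add(-2, Add(Add(6, 0), Mul(-1, -43))) = Add(-2, Add(6, 43)) = Add(-2, 49) = 47)
Function('I')(W, u) = Add(15, Mul(3, W))
Add(Add(Function('x')(-37, Function('K')(-9)), -8993), Function('I')(-206, 211)) = Add(Add(47, -8993), Add(15, Mul(3, -206))) = Add(-8946, Add(15, -618)) = Add(-8946, -603) = -9549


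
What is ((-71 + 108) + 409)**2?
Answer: 198916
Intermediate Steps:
((-71 + 108) + 409)**2 = (37 + 409)**2 = 446**2 = 198916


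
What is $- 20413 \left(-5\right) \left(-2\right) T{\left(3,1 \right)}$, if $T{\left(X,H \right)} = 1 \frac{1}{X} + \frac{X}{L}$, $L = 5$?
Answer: $- \frac{571564}{3} \approx -1.9052 \cdot 10^{5}$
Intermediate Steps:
$T{\left(X,H \right)} = \frac{1}{X} + \frac{X}{5}$ ($T{\left(X,H \right)} = 1 \frac{1}{X} + \frac{X}{5} = \frac{1}{X} + X \frac{1}{5} = \frac{1}{X} + \frac{X}{5}$)
$- 20413 \left(-5\right) \left(-2\right) T{\left(3,1 \right)} = - 20413 \left(-5\right) \left(-2\right) \left(\frac{1}{3} + \frac{1}{5} \cdot 3\right) = - 20413 \cdot 10 \left(\frac{1}{3} + \frac{3}{5}\right) = - 20413 \cdot 10 \cdot \frac{14}{15} = \left(-20413\right) \frac{28}{3} = - \frac{571564}{3}$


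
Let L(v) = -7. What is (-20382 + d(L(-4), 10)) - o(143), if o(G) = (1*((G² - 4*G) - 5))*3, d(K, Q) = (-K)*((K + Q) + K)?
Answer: -80026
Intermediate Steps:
d(K, Q) = -K*(Q + 2*K) (d(K, Q) = (-K)*(Q + 2*K) = -K*(Q + 2*K))
o(G) = -15 - 12*G + 3*G² (o(G) = (1*(-5 + G² - 4*G))*3 = (-5 + G² - 4*G)*3 = -15 - 12*G + 3*G²)
(-20382 + d(L(-4), 10)) - o(143) = (-20382 - 1*(-7)*(10 + 2*(-7))) - (-15 - 12*143 + 3*143²) = (-20382 - 1*(-7)*(10 - 14)) - (-15 - 1716 + 3*20449) = (-20382 - 1*(-7)*(-4)) - (-15 - 1716 + 61347) = (-20382 - 28) - 1*59616 = -20410 - 59616 = -80026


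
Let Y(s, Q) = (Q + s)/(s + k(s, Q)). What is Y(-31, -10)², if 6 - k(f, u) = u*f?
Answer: 1681/112225 ≈ 0.014979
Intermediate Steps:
k(f, u) = 6 - f*u (k(f, u) = 6 - u*f = 6 - f*u)
Y(s, Q) = (Q + s)/(6 + s - Q*s) (Y(s, Q) = (Q + s)/(s + (6 - s*Q)) = (Q + s)/(s + (6 - Q*s)) = (Q + s)/(6 + s - Q*s))
Y(-31, -10)² = ((-10 - 31)/(6 - 31 - 1*(-10)*(-31)))² = (-41/(6 - 31 - 310))² = (-41/(-335))² = (-1/335*(-41))² = (41/335)² = 1681/112225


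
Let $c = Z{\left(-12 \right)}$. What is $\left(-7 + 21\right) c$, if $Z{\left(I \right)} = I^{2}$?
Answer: $2016$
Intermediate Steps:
$c = 144$ ($c = \left(-12\right)^{2} = 144$)
$\left(-7 + 21\right) c = \left(-7 + 21\right) 144 = 14 \cdot 144 = 2016$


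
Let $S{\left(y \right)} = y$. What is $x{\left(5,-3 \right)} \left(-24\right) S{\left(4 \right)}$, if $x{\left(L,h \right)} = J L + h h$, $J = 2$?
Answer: $-1824$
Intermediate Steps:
$x{\left(L,h \right)} = h^{2} + 2 L$ ($x{\left(L,h \right)} = 2 L + h h = 2 L + h^{2} = h^{2} + 2 L$)
$x{\left(5,-3 \right)} \left(-24\right) S{\left(4 \right)} = \left(\left(-3\right)^{2} + 2 \cdot 5\right) \left(-24\right) 4 = \left(9 + 10\right) \left(-24\right) 4 = 19 \left(-24\right) 4 = \left(-456\right) 4 = -1824$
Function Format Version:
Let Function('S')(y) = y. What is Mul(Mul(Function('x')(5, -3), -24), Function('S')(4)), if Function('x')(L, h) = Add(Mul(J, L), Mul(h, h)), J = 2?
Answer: -1824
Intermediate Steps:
Function('x')(L, h) = Add(Pow(h, 2), Mul(2, L)) (Function('x')(L, h) = Add(Mul(2, L), Mul(h, h)) = Add(Mul(2, L), Pow(h, 2)) = Add(Pow(h, 2), Mul(2, L)))
Mul(Mul(Function('x')(5, -3), -24), Function('S')(4)) = Mul(Mul(Add(Pow(-3, 2), Mul(2, 5)), -24), 4) = Mul(Mul(Add(9, 10), -24), 4) = Mul(Mul(19, -24), 4) = Mul(-456, 4) = -1824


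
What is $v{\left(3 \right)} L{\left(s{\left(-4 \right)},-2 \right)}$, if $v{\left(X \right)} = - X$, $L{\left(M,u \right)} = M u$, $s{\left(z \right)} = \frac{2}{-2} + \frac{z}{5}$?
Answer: $- \frac{54}{5} \approx -10.8$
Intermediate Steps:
$s{\left(z \right)} = -1 + \frac{z}{5}$ ($s{\left(z \right)} = 2 \left(- \frac{1}{2}\right) + z \frac{1}{5} = -1 + \frac{z}{5}$)
$v{\left(3 \right)} L{\left(s{\left(-4 \right)},-2 \right)} = \left(-1\right) 3 \left(-1 + \frac{1}{5} \left(-4\right)\right) \left(-2\right) = - 3 \left(-1 - \frac{4}{5}\right) \left(-2\right) = - 3 \left(\left(- \frac{9}{5}\right) \left(-2\right)\right) = \left(-3\right) \frac{18}{5} = - \frac{54}{5}$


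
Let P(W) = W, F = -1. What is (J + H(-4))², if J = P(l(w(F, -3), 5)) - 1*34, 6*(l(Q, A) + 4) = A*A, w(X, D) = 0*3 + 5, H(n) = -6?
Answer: 57121/36 ≈ 1586.7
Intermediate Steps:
w(X, D) = 5 (w(X, D) = 0 + 5 = 5)
l(Q, A) = -4 + A²/6 (l(Q, A) = -4 + (A*A)/6 = -4 + A²/6)
J = -203/6 (J = (-4 + (⅙)*5²) - 1*34 = (-4 + (⅙)*25) - 34 = (-4 + 25/6) - 34 = ⅙ - 34 = -203/6 ≈ -33.833)
(J + H(-4))² = (-203/6 - 6)² = (-239/6)² = 57121/36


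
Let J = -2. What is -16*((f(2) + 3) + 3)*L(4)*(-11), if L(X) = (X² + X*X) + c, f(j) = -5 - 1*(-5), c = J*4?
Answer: 25344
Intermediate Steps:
c = -8 (c = -2*4 = -8)
f(j) = 0 (f(j) = -5 + 5 = 0)
L(X) = -8 + 2*X² (L(X) = (X² + X*X) - 8 = (X² + X²) - 8 = 2*X² - 8 = -8 + 2*X²)
-16*((f(2) + 3) + 3)*L(4)*(-11) = -16*((0 + 3) + 3)*(-8 + 2*4²)*(-11) = -16*(3 + 3)*(-8 + 2*16)*(-11) = -96*(-8 + 32)*(-11) = -96*24*(-11) = -16*144*(-11) = -2304*(-11) = 25344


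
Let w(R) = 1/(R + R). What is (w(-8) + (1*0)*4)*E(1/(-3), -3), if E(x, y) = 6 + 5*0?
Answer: -3/8 ≈ -0.37500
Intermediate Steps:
w(R) = 1/(2*R)
E(x, y) = 6 (E(x, y) = 6 + 0 = 6)
(w(-8) + (1*0)*4)*E(1/(-3), -3) = ((1/2)/(-8) + (1*0)*4)*6 = ((1/2)*(-1/8) + 0*4)*6 = (-1/16 + 0)*6 = -1/16*6 = -3/8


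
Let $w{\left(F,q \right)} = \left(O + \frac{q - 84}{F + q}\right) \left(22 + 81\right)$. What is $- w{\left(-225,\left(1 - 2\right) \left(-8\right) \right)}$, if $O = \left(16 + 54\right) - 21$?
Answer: $- \frac{1103027}{217} \approx -5083.1$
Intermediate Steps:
$O = 49$ ($O = 70 - 21 = 49$)
$w{\left(F,q \right)} = 5047 + \frac{103 \left(-84 + q\right)}{F + q}$ ($w{\left(F,q \right)} = \left(49 + \frac{q - 84}{F + q}\right) \left(22 + 81\right) = \left(49 + \frac{-84 + q}{F + q}\right) 103 = 5047 + \frac{103 \left(-84 + q\right)}{F + q}$)
$- w{\left(-225,\left(1 - 2\right) \left(-8\right) \right)} = - \frac{103 \left(-84 + 49 \left(-225\right) + 50 \left(1 - 2\right) \left(-8\right)\right)}{-225 + \left(1 - 2\right) \left(-8\right)} = - \frac{103 \left(-84 - 11025 + 50 \left(\left(-1\right) \left(-8\right)\right)\right)}{-225 - -8} = - \frac{103 \left(-84 - 11025 + 50 \cdot 8\right)}{-225 + 8} = - \frac{103 \left(-84 - 11025 + 400\right)}{-217} = - \frac{103 \left(-1\right) \left(-10709\right)}{217} = \left(-1\right) \frac{1103027}{217} = - \frac{1103027}{217}$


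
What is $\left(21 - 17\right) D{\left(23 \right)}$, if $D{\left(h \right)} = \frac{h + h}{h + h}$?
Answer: $4$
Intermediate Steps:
$D{\left(h \right)} = 1$ ($D{\left(h \right)} = \frac{2 h}{2 h} = 2 h \frac{1}{2 h} = 1$)
$\left(21 - 17\right) D{\left(23 \right)} = \left(21 - 17\right) 1 = 4 \cdot 1 = 4$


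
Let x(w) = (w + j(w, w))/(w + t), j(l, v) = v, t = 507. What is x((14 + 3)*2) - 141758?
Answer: -76691010/541 ≈ -1.4176e+5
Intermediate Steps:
x(w) = 2*w/(507 + w) (x(w) = (w + w)/(w + 507) = (2*w)/(507 + w) = 2*w/(507 + w))
x((14 + 3)*2) - 141758 = 2*((14 + 3)*2)/(507 + (14 + 3)*2) - 141758 = 2*(17*2)/(507 + 17*2) - 141758 = 2*34/(507 + 34) - 141758 = 2*34/541 - 141758 = 2*34*(1/541) - 141758 = 68/541 - 141758 = -76691010/541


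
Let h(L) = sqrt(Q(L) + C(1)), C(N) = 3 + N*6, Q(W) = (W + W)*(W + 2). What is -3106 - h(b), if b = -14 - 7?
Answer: -3106 - sqrt(807) ≈ -3134.4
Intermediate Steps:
b = -21
Q(W) = 2*W*(2 + W) (Q(W) = (2*W)*(2 + W) = 2*W*(2 + W))
C(N) = 3 + 6*N
h(L) = sqrt(9 + 2*L*(2 + L)) (h(L) = sqrt(2*L*(2 + L) + (3 + 6*1)) = sqrt(2*L*(2 + L) + (3 + 6)) = sqrt(2*L*(2 + L) + 9) = sqrt(9 + 2*L*(2 + L)))
-3106 - h(b) = -3106 - sqrt(9 + 2*(-21)*(2 - 21)) = -3106 - sqrt(9 + 2*(-21)*(-19)) = -3106 - sqrt(9 + 798) = -3106 - sqrt(807)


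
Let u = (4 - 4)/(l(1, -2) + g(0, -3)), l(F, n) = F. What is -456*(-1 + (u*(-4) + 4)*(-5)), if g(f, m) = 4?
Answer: 9576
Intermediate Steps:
u = 0 (u = (4 - 4)/(1 + 4) = 0/5 = 0*(⅕) = 0)
-456*(-1 + (u*(-4) + 4)*(-5)) = -456*(-1 + (0*(-4) + 4)*(-5)) = -456*(-1 + (0 + 4)*(-5)) = -456*(-1 + 4*(-5)) = -456*(-1 - 20) = -456*(-21) = 9576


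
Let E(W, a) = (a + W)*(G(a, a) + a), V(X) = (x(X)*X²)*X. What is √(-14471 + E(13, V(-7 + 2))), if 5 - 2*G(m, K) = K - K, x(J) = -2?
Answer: √207746/2 ≈ 227.90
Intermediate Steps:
G(m, K) = 5/2 (G(m, K) = 5/2 - (K - K)/2 = 5/2 - ½*0 = 5/2 + 0 = 5/2)
V(X) = -2*X³ (V(X) = (-2*X²)*X = -2*X³)
E(W, a) = (5/2 + a)*(W + a) (E(W, a) = (a + W)*(5/2 + a) = (W + a)*(5/2 + a) = (5/2 + a)*(W + a))
√(-14471 + E(13, V(-7 + 2))) = √(-14471 + ((-2*(-7 + 2)³)² + (5/2)*13 + 5*(-2*(-7 + 2)³)/2 + 13*(-2*(-7 + 2)³))) = √(-14471 + ((-2*(-5)³)² + 65/2 + 5*(-2*(-5)³)/2 + 13*(-2*(-5)³))) = √(-14471 + ((-2*(-125))² + 65/2 + 5*(-2*(-125))/2 + 13*(-2*(-125)))) = √(-14471 + (250² + 65/2 + (5/2)*250 + 13*250)) = √(-14471 + (62500 + 65/2 + 625 + 3250)) = √(-14471 + 132815/2) = √(103873/2) = √207746/2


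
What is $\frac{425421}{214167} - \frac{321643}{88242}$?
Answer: $- \frac{1492634119}{899929734} \approx -1.6586$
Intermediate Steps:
$\frac{425421}{214167} - \frac{321643}{88242} = 425421 \cdot \frac{1}{214167} - \frac{45949}{12606} = \frac{141807}{71389} - \frac{45949}{12606} = - \frac{1492634119}{899929734}$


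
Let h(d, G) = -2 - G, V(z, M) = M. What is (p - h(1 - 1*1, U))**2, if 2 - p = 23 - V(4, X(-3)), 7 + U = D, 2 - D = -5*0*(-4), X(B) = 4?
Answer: 400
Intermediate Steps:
D = 2 (D = 2 - (-5*0)*(-4) = 2 - 0*(-4) = 2 - 1*0 = 2 + 0 = 2)
U = -5 (U = -7 + 2 = -5)
p = -17 (p = 2 - (23 - 1*4) = 2 - (23 - 4) = 2 - 1*19 = 2 - 19 = -17)
(p - h(1 - 1*1, U))**2 = (-17 - (-2 - 1*(-5)))**2 = (-17 - (-2 + 5))**2 = (-17 - 1*3)**2 = (-17 - 3)**2 = (-20)**2 = 400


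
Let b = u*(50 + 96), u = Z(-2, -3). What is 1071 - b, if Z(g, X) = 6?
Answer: 195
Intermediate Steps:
u = 6
b = 876 (b = 6*(50 + 96) = 6*146 = 876)
1071 - b = 1071 - 1*876 = 1071 - 876 = 195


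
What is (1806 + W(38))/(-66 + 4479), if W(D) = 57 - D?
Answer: 1825/4413 ≈ 0.41355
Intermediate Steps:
(1806 + W(38))/(-66 + 4479) = (1806 + (57 - 1*38))/(-66 + 4479) = (1806 + (57 - 38))/4413 = (1806 + 19)*(1/4413) = 1825*(1/4413) = 1825/4413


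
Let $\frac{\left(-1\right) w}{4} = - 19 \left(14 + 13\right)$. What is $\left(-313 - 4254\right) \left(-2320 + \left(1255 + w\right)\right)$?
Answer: $-4507629$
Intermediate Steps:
$w = 2052$ ($w = - 4 \left(- 19 \left(14 + 13\right)\right) = - 4 \left(\left(-19\right) 27\right) = \left(-4\right) \left(-513\right) = 2052$)
$\left(-313 - 4254\right) \left(-2320 + \left(1255 + w\right)\right) = \left(-313 - 4254\right) \left(-2320 + \left(1255 + 2052\right)\right) = - 4567 \left(-2320 + 3307\right) = \left(-4567\right) 987 = -4507629$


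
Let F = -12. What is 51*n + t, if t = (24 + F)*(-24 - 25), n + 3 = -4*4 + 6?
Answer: -1251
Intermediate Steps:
n = -13 (n = -3 + (-4*4 + 6) = -3 + (-16 + 6) = -3 - 10 = -13)
t = -588 (t = (24 - 12)*(-24 - 25) = 12*(-49) = -588)
51*n + t = 51*(-13) - 588 = -663 - 588 = -1251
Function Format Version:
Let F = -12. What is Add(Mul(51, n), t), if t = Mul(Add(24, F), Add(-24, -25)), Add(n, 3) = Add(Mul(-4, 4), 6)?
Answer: -1251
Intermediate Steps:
n = -13 (n = Add(-3, Add(Mul(-4, 4), 6)) = Add(-3, Add(-16, 6)) = Add(-3, -10) = -13)
t = -588 (t = Mul(Add(24, -12), Add(-24, -25)) = Mul(12, -49) = -588)
Add(Mul(51, n), t) = Add(Mul(51, -13), -588) = Add(-663, -588) = -1251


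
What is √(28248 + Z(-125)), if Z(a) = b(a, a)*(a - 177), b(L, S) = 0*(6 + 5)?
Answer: 2*√7062 ≈ 168.07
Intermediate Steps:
b(L, S) = 0 (b(L, S) = 0*11 = 0)
Z(a) = 0 (Z(a) = 0*(a - 177) = 0*(-177 + a) = 0)
√(28248 + Z(-125)) = √(28248 + 0) = √28248 = 2*√7062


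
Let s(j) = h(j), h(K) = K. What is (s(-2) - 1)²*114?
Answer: 1026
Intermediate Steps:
s(j) = j
(s(-2) - 1)²*114 = (-2 - 1)²*114 = (-3)²*114 = 9*114 = 1026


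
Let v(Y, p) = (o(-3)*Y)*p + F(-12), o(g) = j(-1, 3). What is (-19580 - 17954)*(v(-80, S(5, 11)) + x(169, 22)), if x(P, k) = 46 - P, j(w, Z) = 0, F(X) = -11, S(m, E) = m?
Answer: 5029556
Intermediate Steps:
o(g) = 0
v(Y, p) = -11 (v(Y, p) = (0*Y)*p - 11 = 0*p - 11 = 0 - 11 = -11)
(-19580 - 17954)*(v(-80, S(5, 11)) + x(169, 22)) = (-19580 - 17954)*(-11 + (46 - 1*169)) = -37534*(-11 + (46 - 169)) = -37534*(-11 - 123) = -37534*(-134) = 5029556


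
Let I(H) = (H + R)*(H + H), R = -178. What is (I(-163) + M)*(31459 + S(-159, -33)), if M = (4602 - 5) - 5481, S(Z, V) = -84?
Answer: 3460097750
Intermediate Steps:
M = -884 (M = 4597 - 5481 = -884)
I(H) = 2*H*(-178 + H) (I(H) = (H - 178)*(H + H) = (-178 + H)*(2*H) = 2*H*(-178 + H))
(I(-163) + M)*(31459 + S(-159, -33)) = (2*(-163)*(-178 - 163) - 884)*(31459 - 84) = (2*(-163)*(-341) - 884)*31375 = (111166 - 884)*31375 = 110282*31375 = 3460097750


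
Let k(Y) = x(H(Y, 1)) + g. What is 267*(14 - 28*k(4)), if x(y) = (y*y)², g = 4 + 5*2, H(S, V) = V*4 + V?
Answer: -4773426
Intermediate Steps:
H(S, V) = 5*V (H(S, V) = 4*V + V = 5*V)
g = 14 (g = 4 + 10 = 14)
x(y) = y⁴ (x(y) = (y²)² = y⁴)
k(Y) = 639 (k(Y) = (5*1)⁴ + 14 = 5⁴ + 14 = 625 + 14 = 639)
267*(14 - 28*k(4)) = 267*(14 - 28*639) = 267*(14 - 17892) = 267*(-17878) = -4773426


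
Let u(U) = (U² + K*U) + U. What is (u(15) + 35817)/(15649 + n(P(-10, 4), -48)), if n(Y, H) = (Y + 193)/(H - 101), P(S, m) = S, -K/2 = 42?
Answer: 740679/333074 ≈ 2.2238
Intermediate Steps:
K = -84 (K = -2*42 = -84)
n(Y, H) = (193 + Y)/(-101 + H)
u(U) = U² - 83*U (u(U) = (U² - 84*U) + U = U² - 83*U)
(u(15) + 35817)/(15649 + n(P(-10, 4), -48)) = (15*(-83 + 15) + 35817)/(15649 + (193 - 10)/(-101 - 48)) = (15*(-68) + 35817)/(15649 + 183/(-149)) = (-1020 + 35817)/(15649 - 1/149*183) = 34797/(15649 - 183/149) = 34797/(2331518/149) = 34797*(149/2331518) = 740679/333074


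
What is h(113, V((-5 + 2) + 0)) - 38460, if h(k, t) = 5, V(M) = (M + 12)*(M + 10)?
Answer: -38455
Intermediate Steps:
V(M) = (10 + M)*(12 + M) (V(M) = (12 + M)*(10 + M) = (10 + M)*(12 + M))
h(113, V((-5 + 2) + 0)) - 38460 = 5 - 38460 = -38455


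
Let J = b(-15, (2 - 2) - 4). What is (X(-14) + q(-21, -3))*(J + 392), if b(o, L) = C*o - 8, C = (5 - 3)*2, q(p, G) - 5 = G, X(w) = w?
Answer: -3888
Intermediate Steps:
q(p, G) = 5 + G
C = 4 (C = 2*2 = 4)
b(o, L) = -8 + 4*o (b(o, L) = 4*o - 8 = -8 + 4*o)
J = -68 (J = -8 + 4*(-15) = -8 - 60 = -68)
(X(-14) + q(-21, -3))*(J + 392) = (-14 + (5 - 3))*(-68 + 392) = (-14 + 2)*324 = -12*324 = -3888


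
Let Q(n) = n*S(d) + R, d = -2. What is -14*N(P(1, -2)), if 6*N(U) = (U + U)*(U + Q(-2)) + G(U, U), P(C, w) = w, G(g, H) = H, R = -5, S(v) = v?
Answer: -70/3 ≈ -23.333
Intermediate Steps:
Q(n) = -5 - 2*n (Q(n) = n*(-2) - 5 = -2*n - 5 = -5 - 2*n)
N(U) = U/6 + U*(-1 + U)/3 (N(U) = ((U + U)*(U + (-5 - 2*(-2))) + U)/6 = ((2*U)*(U + (-5 + 4)) + U)/6 = ((2*U)*(U - 1) + U)/6 = ((2*U)*(-1 + U) + U)/6 = (2*U*(-1 + U) + U)/6 = (U + 2*U*(-1 + U))/6 = U/6 + U*(-1 + U)/3)
-14*N(P(1, -2)) = -7*(-2)*(-1 + 2*(-2))/3 = -7*(-2)*(-1 - 4)/3 = -7*(-2)*(-5)/3 = -14*5/3 = -70/3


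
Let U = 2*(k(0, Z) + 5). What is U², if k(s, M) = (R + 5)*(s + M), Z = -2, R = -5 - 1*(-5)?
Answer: 100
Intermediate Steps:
R = 0 (R = -5 + 5 = 0)
k(s, M) = 5*M + 5*s (k(s, M) = (0 + 5)*(s + M) = 5*(M + s) = 5*M + 5*s)
U = -10 (U = 2*((5*(-2) + 5*0) + 5) = 2*((-10 + 0) + 5) = 2*(-10 + 5) = 2*(-5) = -10)
U² = (-10)² = 100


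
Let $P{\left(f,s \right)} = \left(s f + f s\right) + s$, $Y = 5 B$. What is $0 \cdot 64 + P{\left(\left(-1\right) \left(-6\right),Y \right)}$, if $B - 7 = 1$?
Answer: $520$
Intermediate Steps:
$B = 8$ ($B = 7 + 1 = 8$)
$Y = 40$ ($Y = 5 \cdot 8 = 40$)
$P{\left(f,s \right)} = s + 2 f s$ ($P{\left(f,s \right)} = \left(f s + f s\right) + s = 2 f s + s = s + 2 f s$)
$0 \cdot 64 + P{\left(\left(-1\right) \left(-6\right),Y \right)} = 0 \cdot 64 + 40 \left(1 + 2 \left(\left(-1\right) \left(-6\right)\right)\right) = 0 + 40 \left(1 + 2 \cdot 6\right) = 0 + 40 \left(1 + 12\right) = 0 + 40 \cdot 13 = 0 + 520 = 520$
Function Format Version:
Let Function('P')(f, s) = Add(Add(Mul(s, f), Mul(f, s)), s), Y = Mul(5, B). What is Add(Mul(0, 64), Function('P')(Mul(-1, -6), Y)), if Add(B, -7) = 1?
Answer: 520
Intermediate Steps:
B = 8 (B = Add(7, 1) = 8)
Y = 40 (Y = Mul(5, 8) = 40)
Function('P')(f, s) = Add(s, Mul(2, f, s)) (Function('P')(f, s) = Add(Add(Mul(f, s), Mul(f, s)), s) = Add(Mul(2, f, s), s) = Add(s, Mul(2, f, s)))
Add(Mul(0, 64), Function('P')(Mul(-1, -6), Y)) = Add(Mul(0, 64), Mul(40, Add(1, Mul(2, Mul(-1, -6))))) = Add(0, Mul(40, Add(1, Mul(2, 6)))) = Add(0, Mul(40, Add(1, 12))) = Add(0, Mul(40, 13)) = Add(0, 520) = 520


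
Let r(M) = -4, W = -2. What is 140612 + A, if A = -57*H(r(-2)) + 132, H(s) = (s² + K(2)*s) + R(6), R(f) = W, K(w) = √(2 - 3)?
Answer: 139946 + 228*I ≈ 1.3995e+5 + 228.0*I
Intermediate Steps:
K(w) = I (K(w) = √(-1) = I)
R(f) = -2
H(s) = -2 + s² + I*s (H(s) = (s² + I*s) - 2 = -2 + s² + I*s)
A = -666 + 228*I (A = -57*(-2 + (-4)² + I*(-4)) + 132 = -57*(-2 + 16 - 4*I) + 132 = -57*(14 - 4*I) + 132 = (-798 + 228*I) + 132 = -666 + 228*I ≈ -666.0 + 228.0*I)
140612 + A = 140612 + (-666 + 228*I) = 139946 + 228*I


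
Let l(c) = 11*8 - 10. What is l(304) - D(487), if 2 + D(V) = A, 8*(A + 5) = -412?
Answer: 273/2 ≈ 136.50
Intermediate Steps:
l(c) = 78 (l(c) = 88 - 10 = 78)
A = -113/2 (A = -5 + (1/8)*(-412) = -5 - 103/2 = -113/2 ≈ -56.500)
D(V) = -117/2 (D(V) = -2 - 113/2 = -117/2)
l(304) - D(487) = 78 - 1*(-117/2) = 78 + 117/2 = 273/2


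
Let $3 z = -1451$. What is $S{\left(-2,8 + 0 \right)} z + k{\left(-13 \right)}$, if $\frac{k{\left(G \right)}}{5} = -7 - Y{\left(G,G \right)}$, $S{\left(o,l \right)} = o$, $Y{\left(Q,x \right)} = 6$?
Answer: $\frac{2707}{3} \approx 902.33$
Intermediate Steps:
$z = - \frac{1451}{3}$ ($z = \frac{1}{3} \left(-1451\right) = - \frac{1451}{3} \approx -483.67$)
$k{\left(G \right)} = -65$ ($k{\left(G \right)} = 5 \left(-7 - 6\right) = 5 \left(-13\right) = -65$)
$S{\left(-2,8 + 0 \right)} z + k{\left(-13 \right)} = \left(-2\right) \left(- \frac{1451}{3}\right) - 65 = \frac{2902}{3} - 65 = \frac{2707}{3}$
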